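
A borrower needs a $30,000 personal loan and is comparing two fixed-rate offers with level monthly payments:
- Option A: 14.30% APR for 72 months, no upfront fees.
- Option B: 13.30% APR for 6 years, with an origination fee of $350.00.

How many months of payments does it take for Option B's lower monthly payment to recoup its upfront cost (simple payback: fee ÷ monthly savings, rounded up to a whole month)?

22 months

Option A: at 14.30% the monthly rate is 0.0119167, so the payment is 30,000 × 0.0119167 / (1 − 1.0119167^−72) = $623.00.
Option B: monthly rate = 13.3%/12 = 0.0110833; payment = 30,000 × 0.0110833 / (1 − (1+0.0110833)^−72) = $606.98.
Monthly savings = $623.00 − $606.98 = $16.02.
Break-even = $350.00 / $16.02 = 21.85 → 22 months.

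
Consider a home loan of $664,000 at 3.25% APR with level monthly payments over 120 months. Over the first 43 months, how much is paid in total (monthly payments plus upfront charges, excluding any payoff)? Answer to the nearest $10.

$279,010

At 3.25% the monthly rate is 0.0027083, so the payment is 664,000 × 0.0027083 / (1 − 1.0027083^−120) = $6,488.54.
Total outlay = 43 × $6,488.54 = $279,007.22.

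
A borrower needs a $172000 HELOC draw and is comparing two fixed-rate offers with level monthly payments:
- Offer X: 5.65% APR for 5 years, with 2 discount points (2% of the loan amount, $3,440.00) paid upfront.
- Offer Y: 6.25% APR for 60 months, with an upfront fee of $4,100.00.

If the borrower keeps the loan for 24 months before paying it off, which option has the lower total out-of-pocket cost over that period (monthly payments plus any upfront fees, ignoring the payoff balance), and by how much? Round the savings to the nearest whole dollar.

Offer X: at 5.65% the monthly rate is 0.0047083, so the payment is 172,000 × 0.0047083 / (1 − 1.0047083^−60) = $3,297.32.
Offer Y: at 6.25% the monthly rate is 0.0052083, so the payment is 172,000 × 0.0052083 / (1 − 1.0052083^−60) = $3,345.27.
Over 24 months: Offer X costs 24 × $3,297.32 + $3,440.00 = $82,575.68; Offer Y costs 24 × $3,345.27 + $4,100.00 = $84,386.48.
Offer X is cheaper by $84,386.48 − $82,575.68 = $1,810.80.

Offer X by $1,811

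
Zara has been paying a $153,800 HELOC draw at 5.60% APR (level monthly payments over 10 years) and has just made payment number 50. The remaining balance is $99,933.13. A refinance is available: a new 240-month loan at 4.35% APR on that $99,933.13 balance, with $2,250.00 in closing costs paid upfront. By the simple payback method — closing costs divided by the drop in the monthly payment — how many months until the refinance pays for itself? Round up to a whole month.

Current payment = 153,800 × 5.6%/12 / (1 − (1+0.0046667)^−120) = $1,676.77.
Refinanced payment = 99,933.13 × 0.0036250 / (1 − (1+0.0036250)^−240) = $624.16.
Monthly savings = $1,676.77 − $624.16 = $1,052.61.
Break-even = $2,250.00 / $1,052.61 = 2.14 → 3 months.

3 months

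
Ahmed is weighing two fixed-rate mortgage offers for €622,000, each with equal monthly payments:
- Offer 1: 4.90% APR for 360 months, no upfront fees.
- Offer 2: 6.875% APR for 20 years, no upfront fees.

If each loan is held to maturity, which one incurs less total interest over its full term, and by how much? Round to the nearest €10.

Offer 1: at 4.90% the monthly rate is 0.0040833, so the payment is 622,000 × 0.0040833 / (1 − 1.0040833^−360) = €3,301.12.
Total interest on Offer 1 = 360 × €3,301.12 − €622,000 = €566,403.20.
Offer 2: at 6.875% the monthly rate is 0.0057292, so the payment is 622,000 × 0.0057292 / (1 − 1.0057292^−240) = €4,775.80.
Total interest on Offer 2 = 240 × €4,775.80 − €622,000 = €524,192.00.
Offer 2 is lower by €42,211.20.

Offer 2 by €42,210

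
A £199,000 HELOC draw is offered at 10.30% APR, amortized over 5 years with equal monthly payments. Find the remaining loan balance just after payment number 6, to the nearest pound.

£183,371

With monthly rate i = 10.3%/12 = 0.0085833, the balance after k of n payments is P · [(1+i)^n − (1+i)^k] / [(1+i)^n − 1].
(1+0.0085833)^60 = 1.66996448 and (1+0.0085833)^6 = 1.05261783, so the balance is 199,000 × (1.66996448 − 1.05261783) / (1.66996448 − 1) = £183,370.89.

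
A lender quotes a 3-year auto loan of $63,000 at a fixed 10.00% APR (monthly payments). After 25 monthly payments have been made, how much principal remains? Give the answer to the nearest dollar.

$21,282

With monthly rate i = 10%/12 = 0.0083333, the balance after k of n payments is P · [(1+i)^n − (1+i)^k] / [(1+i)^n − 1].
(1+0.0083333)^36 = 1.34818184 and (1+0.0083333)^25 = 1.23056089, so the balance is 63,000 × (1.34818184 − 1.23056089) / (1.34818184 − 1) = $21,282.33.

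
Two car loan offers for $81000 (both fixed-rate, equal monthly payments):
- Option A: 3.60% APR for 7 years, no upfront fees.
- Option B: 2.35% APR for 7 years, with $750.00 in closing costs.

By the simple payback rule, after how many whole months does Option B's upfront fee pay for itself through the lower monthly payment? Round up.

Option A: monthly rate = 3.6%/12 = 0.0030000; payment = 81,000 × 0.0030000 / (1 − (1+0.0030000)^−84) = $1,092.32.
Option B: monthly rate = 2.35%/12 = 0.0019583; payment = 81,000 × 0.0019583 / (1 − (1+0.0019583)^−84) = $1,046.71.
Monthly savings = $1,092.32 − $1,046.71 = $45.61.
Break-even = $750.00 / $45.61 = 16.44 → 17 months.

17 months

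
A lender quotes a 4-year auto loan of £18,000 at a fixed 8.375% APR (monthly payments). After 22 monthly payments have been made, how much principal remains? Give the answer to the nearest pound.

With monthly rate i = 8.375%/12 = 0.0069792, the balance after k of n payments is P · [(1+i)^n − (1+i)^k] / [(1+i)^n − 1].
(1+0.0069792)^48 = 1.39631469 and (1+0.0069792)^22 = 1.16533471, so the balance is 18,000 × (1.39631469 − 1.16533471) / (1.39631469 − 1) = £10,490.75.

£10,491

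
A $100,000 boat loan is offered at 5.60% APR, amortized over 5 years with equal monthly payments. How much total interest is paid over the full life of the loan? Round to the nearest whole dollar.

$14,884

At 5.60% the monthly rate is 0.0046667, so the payment is 100,000 × 0.0046667 / (1 − 1.0046667^−60) = $1,914.74.
Total paid = 60 × $1,914.74 = $114,884.40; interest = $114,884.40 − $100,000 = $14,884.40.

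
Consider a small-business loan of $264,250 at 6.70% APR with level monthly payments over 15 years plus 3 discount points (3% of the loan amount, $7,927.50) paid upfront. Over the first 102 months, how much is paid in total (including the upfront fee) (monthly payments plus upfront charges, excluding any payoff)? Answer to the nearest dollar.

At 6.70% the monthly rate is 0.0055833, so the payment is 264,250 × 0.0055833 / (1 − 1.0055833^−180) = $2,331.05.
Total outlay = 102 × $2,331.05 + $7,927.50 = $245,694.60.

$245,695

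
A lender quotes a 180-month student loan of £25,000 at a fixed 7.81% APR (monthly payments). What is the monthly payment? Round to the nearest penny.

At 7.81% the monthly rate is 0.0065083, so the payment is 25,000 × 0.0065083 / (1 − 1.0065083^−180) = £236.18.

£236.18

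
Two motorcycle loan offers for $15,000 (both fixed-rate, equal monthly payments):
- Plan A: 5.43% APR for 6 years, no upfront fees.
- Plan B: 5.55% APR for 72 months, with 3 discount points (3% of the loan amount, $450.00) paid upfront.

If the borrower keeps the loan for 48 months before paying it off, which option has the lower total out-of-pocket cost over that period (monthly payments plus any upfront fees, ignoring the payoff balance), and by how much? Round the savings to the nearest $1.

Plan A by $490

Plan A: monthly rate = 5.43%/12 = 0.0045250; payment = 15,000 × 0.0045250 / (1 − (1+0.0045250)^−72) = $244.58.
Plan B: monthly rate = 5.55%/12 = 0.0046250; payment = 15,000 × 0.0046250 / (1 − (1+0.0046250)^−72) = $245.42.
Over 48 months: Plan A costs 48 × $244.58 = $11,739.84; Plan B costs 48 × $245.42 + $450.00 = $12,230.16.
Plan A is cheaper by $12,230.16 − $11,739.84 = $490.32.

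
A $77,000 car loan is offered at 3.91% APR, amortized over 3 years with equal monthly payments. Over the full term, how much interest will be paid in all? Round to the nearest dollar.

$4,730

Monthly rate = 3.91%/12 = 0.0032583; payment = 77,000 × 0.0032583 / (1 − (1+0.0032583)^−36) = $2,270.27.
Total paid = 36 × $2,270.27 = $81,729.72; interest = $81,729.72 − $77,000 = $4,729.72.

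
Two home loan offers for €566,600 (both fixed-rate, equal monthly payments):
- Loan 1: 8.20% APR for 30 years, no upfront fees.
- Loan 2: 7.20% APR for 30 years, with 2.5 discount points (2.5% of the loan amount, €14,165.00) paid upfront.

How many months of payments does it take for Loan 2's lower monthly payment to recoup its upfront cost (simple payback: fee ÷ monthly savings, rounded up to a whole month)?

Loan 1: at 8.20% the monthly rate is 0.0068333, so the payment is 566,600 × 0.0068333 / (1 − 1.0068333^−360) = €4,236.78.
Loan 2: monthly rate = 7.2%/12 = 0.0060000; payment = 566,600 × 0.0060000 / (1 − (1+0.0060000)^−360) = €3,846.01.
Monthly savings = €4,236.78 − €3,846.01 = €390.77.
Break-even = €14,165.00 / €390.77 = 36.25 → 37 months.

37 months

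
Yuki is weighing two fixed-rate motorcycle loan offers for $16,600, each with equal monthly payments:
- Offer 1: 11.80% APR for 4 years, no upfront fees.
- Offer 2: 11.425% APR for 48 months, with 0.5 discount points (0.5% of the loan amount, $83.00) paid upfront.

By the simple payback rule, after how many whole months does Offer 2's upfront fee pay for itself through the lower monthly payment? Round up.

Offer 1: at 11.80% the monthly rate is 0.0098333, so the payment is 16,600 × 0.0098333 / (1 − 1.0098333^−48) = $435.51.
Offer 2: monthly rate = 11.425%/12 = 0.0095208; payment = 16,600 × 0.0095208 / (1 − (1+0.0095208)^−48) = $432.47.
Monthly savings = $435.51 − $432.47 = $3.04.
Break-even = $83.00 / $3.04 = 27.30 → 28 months.

28 months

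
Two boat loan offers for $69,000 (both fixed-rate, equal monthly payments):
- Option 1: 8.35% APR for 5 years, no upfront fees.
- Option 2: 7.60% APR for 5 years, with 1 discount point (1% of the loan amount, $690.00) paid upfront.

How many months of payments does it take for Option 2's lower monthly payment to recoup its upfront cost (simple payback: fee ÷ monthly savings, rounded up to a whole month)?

28 months

Option 1: monthly rate = 8.35%/12 = 0.0069583; payment = 69,000 × 0.0069583 / (1 − (1+0.0069583)^−60) = $1,410.66.
Option 2: at 7.60% the monthly rate is 0.0063333, so the payment is 69,000 × 0.0063333 / (1 − 1.0063333^−60) = $1,385.90.
Monthly savings = $1,410.66 − $1,385.90 = $24.76.
Break-even = $690.00 / $24.76 = 27.87 → 28 months.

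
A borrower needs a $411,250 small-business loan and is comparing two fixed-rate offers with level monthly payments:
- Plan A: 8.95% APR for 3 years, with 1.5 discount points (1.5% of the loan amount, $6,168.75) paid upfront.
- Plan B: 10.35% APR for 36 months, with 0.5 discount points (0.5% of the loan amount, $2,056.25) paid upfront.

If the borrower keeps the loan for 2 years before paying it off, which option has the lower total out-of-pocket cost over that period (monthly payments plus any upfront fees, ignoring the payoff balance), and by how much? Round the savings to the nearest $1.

Plan A by $2,355

Plan A: monthly rate = 8.95%/12 = 0.0074583; payment = 411,250 × 0.0074583 / (1 − (1+0.0074583)^−36) = $13,068.07.
Plan B: at 10.35% the monthly rate is 0.0086250, so the payment is 411,250 × 0.0086250 / (1 − 1.0086250^−36) = $13,337.56.
Over 24 months: Plan A costs 24 × $13,068.07 + $6,168.75 = $319,802.43; Plan B costs 24 × $13,337.56 + $2,056.25 = $322,157.69.
Plan A is cheaper by $322,157.69 − $319,802.43 = $2,355.26.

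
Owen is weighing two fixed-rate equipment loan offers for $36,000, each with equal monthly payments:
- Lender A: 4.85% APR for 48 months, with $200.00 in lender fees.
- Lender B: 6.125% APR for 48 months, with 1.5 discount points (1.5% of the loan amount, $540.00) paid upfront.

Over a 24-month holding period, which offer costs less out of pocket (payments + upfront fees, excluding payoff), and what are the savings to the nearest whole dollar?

Lender A by $842

Lender A: at 4.85% the monthly rate is 0.0040417, so the payment is 36,000 × 0.0040417 / (1 − 1.0040417^−48) = $826.61.
Lender B: monthly rate = 6.125%/12 = 0.0051042; payment = 36,000 × 0.0051042 / (1 − (1+0.0051042)^−48) = $847.53.
Over 24 months: Lender A costs 24 × $826.61 + $200.00 = $20,038.64; Lender B costs 24 × $847.53 + $540.00 = $20,880.72.
Lender A is cheaper by $20,880.72 − $20,038.64 = $842.08.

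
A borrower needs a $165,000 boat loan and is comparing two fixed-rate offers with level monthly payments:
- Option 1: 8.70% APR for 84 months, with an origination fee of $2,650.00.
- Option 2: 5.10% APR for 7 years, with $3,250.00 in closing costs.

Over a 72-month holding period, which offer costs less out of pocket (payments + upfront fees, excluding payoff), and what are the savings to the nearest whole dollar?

Option 1: monthly rate = 8.7%/12 = 0.0072500; payment = 165,000 × 0.0072500 / (1 − (1+0.0072500)^−84) = $2,629.65.
Option 2: monthly rate = 5.1%/12 = 0.0042500; payment = 165,000 × 0.0042500 / (1 − (1+0.0042500)^−84) = $2,339.86.
Over 72 months: Option 1 costs 72 × $2,629.65 + $2,650.00 = $191,984.80; Option 2 costs 72 × $2,339.86 + $3,250.00 = $171,719.92.
Option 2 is cheaper by $191,984.80 − $171,719.92 = $20,264.88.

Option 2 by $20,265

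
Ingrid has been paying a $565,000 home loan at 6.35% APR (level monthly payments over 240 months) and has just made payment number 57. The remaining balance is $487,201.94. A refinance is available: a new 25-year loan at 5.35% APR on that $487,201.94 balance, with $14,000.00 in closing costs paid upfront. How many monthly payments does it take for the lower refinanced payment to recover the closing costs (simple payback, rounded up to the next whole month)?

Current payment = 565,000 × 6.35%/12 / (1 − (1+0.0052917)^−240) = $4,162.74.
Refinanced payment = 487,201.94 × 0.0044583 / (1 − (1+0.0044583)^−300) = $2,948.36.
Monthly savings = $4,162.74 − $2,948.36 = $1,214.38.
Break-even = $14,000.00 / $1,214.38 = 11.53 → 12 months.

12 months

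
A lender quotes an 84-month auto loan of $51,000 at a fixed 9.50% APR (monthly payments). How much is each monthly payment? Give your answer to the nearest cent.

$833.54

Monthly rate = 9.5%/12 = 0.0079167; payment = 51,000 × 0.0079167 / (1 − (1+0.0079167)^−84) = $833.54.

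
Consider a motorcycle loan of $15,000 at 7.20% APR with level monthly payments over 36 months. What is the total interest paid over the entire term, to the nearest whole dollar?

$1,723

At 7.20% the monthly rate is 0.0060000, so the payment is 15,000 × 0.0060000 / (1 − 1.0060000^−36) = $464.53.
Total paid = 36 × $464.53 = $16,723.08; interest = $16,723.08 − $15,000 = $1,723.08.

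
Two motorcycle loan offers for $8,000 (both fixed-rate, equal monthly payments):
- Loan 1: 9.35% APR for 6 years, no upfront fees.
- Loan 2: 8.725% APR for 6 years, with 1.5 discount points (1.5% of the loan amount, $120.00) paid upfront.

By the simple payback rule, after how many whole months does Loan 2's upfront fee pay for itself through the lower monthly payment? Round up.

Loan 1: monthly rate = 9.35%/12 = 0.0077917; payment = 8,000 × 0.0077917 / (1 − (1+0.0077917)^−72) = $145.60.
Loan 2: monthly rate = 8.725%/12 = 0.0072708; payment = 8,000 × 0.0072708 / (1 − (1+0.0072708)^−72) = $143.11.
Monthly savings = $145.60 − $143.11 = $2.49.
Break-even = $120.00 / $2.49 = 48.19 → 49 months.

49 months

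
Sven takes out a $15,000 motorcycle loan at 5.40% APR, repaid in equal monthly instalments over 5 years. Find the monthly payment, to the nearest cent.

$285.83

At 5.40% the monthly rate is 0.0045000, so the payment is 15,000 × 0.0045000 / (1 − 1.0045000^−60) = $285.83.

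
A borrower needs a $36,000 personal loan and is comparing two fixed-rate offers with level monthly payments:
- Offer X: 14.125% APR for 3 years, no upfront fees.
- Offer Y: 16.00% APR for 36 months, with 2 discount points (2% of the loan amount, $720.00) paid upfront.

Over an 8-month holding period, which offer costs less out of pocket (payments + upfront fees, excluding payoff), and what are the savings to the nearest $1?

Offer X: monthly rate = 14.125%/12 = 0.0117708; payment = 36,000 × 0.0117708 / (1 − (1+0.0117708)^−36) = $1,232.58.
Offer Y: monthly rate = 16%/12 = 0.0133333; payment = 36,000 × 0.0133333 / (1 − (1+0.0133333)^−36) = $1,265.65.
Over 8 months: Offer X costs 8 × $1,232.58 = $9,860.64; Offer Y costs 8 × $1,265.65 + $720.00 = $10,845.20.
Offer X is cheaper by $10,845.20 − $9,860.64 = $984.56.

Offer X by $985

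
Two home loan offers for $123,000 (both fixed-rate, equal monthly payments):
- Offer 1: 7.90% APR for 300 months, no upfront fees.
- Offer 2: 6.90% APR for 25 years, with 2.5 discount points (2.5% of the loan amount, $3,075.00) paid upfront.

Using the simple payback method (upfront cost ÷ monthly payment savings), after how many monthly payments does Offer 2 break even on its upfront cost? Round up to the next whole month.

39 months

Offer 1: at 7.90% the monthly rate is 0.0065833, so the payment is 123,000 × 0.0065833 / (1 − 1.0065833^−300) = $941.20.
Offer 2: at 6.90% the monthly rate is 0.0057500, so the payment is 123,000 × 0.0057500 / (1 − 1.0057500^−300) = $861.51.
Monthly savings = $941.20 − $861.51 = $79.69.
Break-even = $3,075.00 / $79.69 = 38.59 → 39 months.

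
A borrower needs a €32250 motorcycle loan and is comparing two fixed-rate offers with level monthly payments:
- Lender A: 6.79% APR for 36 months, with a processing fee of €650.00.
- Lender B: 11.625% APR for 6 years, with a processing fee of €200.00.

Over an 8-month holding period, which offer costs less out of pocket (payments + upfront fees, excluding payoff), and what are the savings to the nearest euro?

Lender B by €3,398

Lender A: at 6.79% the monthly rate is 0.0056583, so the payment is 32,250 × 0.0056583 / (1 − 1.0056583^−36) = €992.69.
Lender B: at 11.625% the monthly rate is 0.0096875, so the payment is 32,250 × 0.0096875 / (1 − 1.0096875^−72) = €624.22.
Over 8 months: Lender A costs 8 × €992.69 + €650.00 = €8,591.52; Lender B costs 8 × €624.22 + €200.00 = €5,193.76.
Lender B is cheaper by €8,591.52 − €5,193.76 = €3,397.76.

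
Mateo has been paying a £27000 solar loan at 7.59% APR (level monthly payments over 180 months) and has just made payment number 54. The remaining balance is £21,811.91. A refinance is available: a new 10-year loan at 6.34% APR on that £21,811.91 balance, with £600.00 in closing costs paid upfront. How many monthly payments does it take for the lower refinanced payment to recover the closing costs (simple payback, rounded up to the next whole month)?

104 months

Current payment = 27,000 × 7.59%/12 / (1 − (1+0.0063250)^−180) = £251.68.
Refinanced payment = 21,811.91 × 0.0052833 / (1 − (1+0.0052833)^−120) = £245.90.
Monthly savings = £251.68 − £245.90 = £5.78.
Break-even = £600.00 / £5.78 = 103.81 → 104 months.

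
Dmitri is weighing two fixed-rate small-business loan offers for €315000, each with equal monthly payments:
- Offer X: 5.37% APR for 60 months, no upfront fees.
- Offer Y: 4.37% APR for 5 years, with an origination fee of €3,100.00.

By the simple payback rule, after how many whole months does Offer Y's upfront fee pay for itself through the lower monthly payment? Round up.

22 months

Offer X: monthly rate = 5.37%/12 = 0.0044750; payment = 315,000 × 0.0044750 / (1 − (1+0.0044750)^−60) = €5,997.98.
Offer Y: monthly rate = 4.37%/12 = 0.0036417; payment = 315,000 × 0.0036417 / (1 − (1+0.0036417)^−60) = €5,853.95.
Monthly savings = €5,997.98 − €5,853.95 = €144.03.
Break-even = €3,100.00 / €144.03 = 21.52 → 22 months.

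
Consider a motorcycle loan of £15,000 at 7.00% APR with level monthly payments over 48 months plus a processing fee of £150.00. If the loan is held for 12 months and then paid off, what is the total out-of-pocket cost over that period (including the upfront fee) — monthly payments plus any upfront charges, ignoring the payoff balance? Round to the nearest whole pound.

Monthly rate = 7%/12 = 0.0058333; payment = 15,000 × 0.0058333 / (1 − (1+0.0058333)^−48) = £359.19.
Total outlay = 12 × £359.19 + £150.00 = £4,460.28.

£4,460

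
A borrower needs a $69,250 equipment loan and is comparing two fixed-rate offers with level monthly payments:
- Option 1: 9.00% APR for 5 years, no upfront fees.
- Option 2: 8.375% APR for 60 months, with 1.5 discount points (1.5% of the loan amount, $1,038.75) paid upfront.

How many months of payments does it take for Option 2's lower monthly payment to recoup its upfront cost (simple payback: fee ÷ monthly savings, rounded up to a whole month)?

Option 1: at 9.00% the monthly rate is 0.0075000, so the payment is 69,250 × 0.0075000 / (1 − 1.0075000^−60) = $1,437.52.
Option 2: at 8.375% the monthly rate is 0.0069792, so the payment is 69,250 × 0.0069792 / (1 − 1.0069792^−60) = $1,416.60.
Monthly savings = $1,437.52 − $1,416.60 = $20.92.
Break-even = $1,038.75 / $20.92 = 49.65 → 50 months.

50 months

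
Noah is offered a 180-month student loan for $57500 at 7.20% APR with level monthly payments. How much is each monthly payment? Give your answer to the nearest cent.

Monthly rate = 7.2%/12 = 0.0060000; payment = 57,500 × 0.0060000 / (1 − (1+0.0060000)^−180) = $523.28.

$523.28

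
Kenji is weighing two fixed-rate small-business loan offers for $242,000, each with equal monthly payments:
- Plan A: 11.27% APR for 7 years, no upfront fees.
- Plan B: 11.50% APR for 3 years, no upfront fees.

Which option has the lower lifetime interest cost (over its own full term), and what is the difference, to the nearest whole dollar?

Plan A: monthly rate = 11.27%/12 = 0.0093917; payment = 242,000 × 0.0093917 / (1 − (1+0.0093917)^−84) = $4,178.06.
Total interest on Plan A = 84 × $4,178.06 − $242,000 = $108,957.04.
Plan B: monthly rate = 11.5%/12 = 0.0095833; payment = 242,000 × 0.0095833 / (1 − (1+0.0095833)^−36) = $7,980.19.
Total interest on Plan B = 36 × $7,980.19 − $242,000 = $45,286.84.
Plan B is lower by $63,670.20.

Plan B by $63,670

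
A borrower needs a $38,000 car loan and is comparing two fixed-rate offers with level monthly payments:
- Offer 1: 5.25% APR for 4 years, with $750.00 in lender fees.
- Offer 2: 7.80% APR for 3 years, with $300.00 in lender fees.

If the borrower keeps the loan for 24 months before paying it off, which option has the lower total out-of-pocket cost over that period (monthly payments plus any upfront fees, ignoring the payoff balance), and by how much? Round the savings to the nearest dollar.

Offer 1: at 5.25% the monthly rate is 0.0043750, so the payment is 38,000 × 0.0043750 / (1 − 1.0043750^−48) = $879.42.
Offer 2: monthly rate = 7.8%/12 = 0.0065000; payment = 38,000 × 0.0065000 / (1 − (1+0.0065000)^−36) = $1,187.28.
Over 24 months: Offer 1 costs 24 × $879.42 + $750.00 = $21,856.08; Offer 2 costs 24 × $1,187.28 + $300.00 = $28,794.72.
Offer 1 is cheaper by $28,794.72 − $21,856.08 = $6,938.64.

Offer 1 by $6,939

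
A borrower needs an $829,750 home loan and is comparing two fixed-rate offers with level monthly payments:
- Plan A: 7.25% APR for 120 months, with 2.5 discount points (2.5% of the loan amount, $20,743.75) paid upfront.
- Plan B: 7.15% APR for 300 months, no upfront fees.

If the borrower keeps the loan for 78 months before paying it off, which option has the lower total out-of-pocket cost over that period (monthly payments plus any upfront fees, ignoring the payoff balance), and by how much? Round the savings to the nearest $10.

Plan B by $316,930

Plan A: at 7.25% the monthly rate is 0.0060417, so the payment is 829,750 × 0.0060417 / (1 − 1.0060417^−120) = $9,741.35.
Plan B: at 7.15% the monthly rate is 0.0059583, so the payment is 829,750 × 0.0059583 / (1 − 1.0059583^−300) = $5,944.14.
Over 78 months: Plan A costs 78 × $9,741.35 + $20,743.75 = $780,569.05; Plan B costs 78 × $5,944.14 = $463,642.92.
Plan B is cheaper by $780,569.05 − $463,642.92 = $316,926.13.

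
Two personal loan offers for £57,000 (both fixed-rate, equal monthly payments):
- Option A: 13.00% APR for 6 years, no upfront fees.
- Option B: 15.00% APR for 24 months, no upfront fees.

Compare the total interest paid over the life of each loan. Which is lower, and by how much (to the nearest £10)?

Option B by £16,050

Option A: monthly rate = 13%/12 = 0.0108333; payment = 57,000 × 0.0108333 / (1 − (1+0.0108333)^−72) = £1,144.22.
Total interest on Option A = 72 × £1,144.22 − £57,000 = £25,383.84.
Option B: monthly rate = 15%/12 = 0.0125000; payment = 57,000 × 0.0125000 / (1 − (1+0.0125000)^−24) = £2,763.74.
Total interest on Option B = 24 × £2,763.74 − £57,000 = £9,329.76.
Option B is lower by £16,054.08.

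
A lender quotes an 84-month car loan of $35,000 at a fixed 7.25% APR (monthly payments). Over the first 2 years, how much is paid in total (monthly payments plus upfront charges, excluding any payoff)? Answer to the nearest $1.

$12,781

Monthly rate = 7.25%/12 = 0.0060417; payment = 35,000 × 0.0060417 / (1 − (1+0.0060417)^−84) = $532.53.
Total outlay = 24 × $532.53 = $12,780.72.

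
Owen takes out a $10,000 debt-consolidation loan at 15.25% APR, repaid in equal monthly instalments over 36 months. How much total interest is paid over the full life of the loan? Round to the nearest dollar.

At 15.25% the monthly rate is 0.0127083, so the payment is 10,000 × 0.0127083 / (1 − 1.0127083^−36) = $347.88.
Total paid = 36 × $347.88 = $12,523.68; interest = $12,523.68 − $10,000 = $2,523.68.

$2,524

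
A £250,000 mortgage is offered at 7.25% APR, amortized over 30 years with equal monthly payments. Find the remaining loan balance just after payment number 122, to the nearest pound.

With monthly rate i = 7.25%/12 = 0.0060417, the balance after k of n payments is P · [(1+i)^n − (1+i)^k] / [(1+i)^n − 1].
(1+0.0060417)^360 = 8.74477196 and (1+0.0060417)^122 = 2.08520184, so the balance is 250,000 × (8.74477196 − 2.08520184) / (8.74477196 − 1) = £214,969.86.

£214,970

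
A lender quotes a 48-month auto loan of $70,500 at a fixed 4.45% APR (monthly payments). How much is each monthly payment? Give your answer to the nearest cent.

$1,606.06

Monthly rate = 4.45%/12 = 0.0037083; payment = 70,500 × 0.0037083 / (1 − (1+0.0037083)^−48) = $1,606.06.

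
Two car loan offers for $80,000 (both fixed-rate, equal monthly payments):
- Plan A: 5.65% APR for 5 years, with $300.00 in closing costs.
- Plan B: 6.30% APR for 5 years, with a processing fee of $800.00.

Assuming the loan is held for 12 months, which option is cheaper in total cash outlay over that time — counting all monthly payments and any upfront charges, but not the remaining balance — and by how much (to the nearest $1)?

Plan A: at 5.65% the monthly rate is 0.0047083, so the payment is 80,000 × 0.0047083 / (1 − 1.0047083^−60) = $1,533.64.
Plan B: monthly rate = 6.3%/12 = 0.0052500; payment = 80,000 × 0.0052500 / (1 − (1+0.0052500)^−60) = $1,557.81.
Over 12 months: Plan A costs 12 × $1,533.64 + $300.00 = $18,703.68; Plan B costs 12 × $1,557.81 + $800.00 = $19,493.72.
Plan A is cheaper by $19,493.72 − $18,703.68 = $790.04.

Plan A by $790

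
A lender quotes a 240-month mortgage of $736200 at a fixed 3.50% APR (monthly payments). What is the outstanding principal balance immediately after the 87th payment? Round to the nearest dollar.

With monthly rate i = 3.5%/12 = 0.0029167, the balance after k of n payments is P · [(1+i)^n − (1+i)^k] / [(1+i)^n − 1].
(1+0.0029167)^240 = 2.01170203 and (1+0.0029167)^87 = 1.28837362, so the balance is 736,200 × (2.01170203 − 1.28837362) / (2.01170203 − 1) = $526,354.95.

$526,355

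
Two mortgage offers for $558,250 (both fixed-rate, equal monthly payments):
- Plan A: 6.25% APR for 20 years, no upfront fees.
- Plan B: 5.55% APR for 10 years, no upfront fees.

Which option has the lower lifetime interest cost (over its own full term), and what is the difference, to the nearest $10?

Plan A: at 6.25% the monthly rate is 0.0052083, so the payment is 558,250 × 0.0052083 / (1 − 1.0052083^−240) = $4,080.41.
Total interest on Plan A = 240 × $4,080.41 − $558,250 = $421,048.40.
Plan B: at 5.55% the monthly rate is 0.0046250, so the payment is 558,250 × 0.0046250 / (1 − 1.0046250^−120) = $6,072.32.
Total interest on Plan B = 120 × $6,072.32 − $558,250 = $170,428.40.
Plan B is lower by $250,620.00.

Plan B by $250,620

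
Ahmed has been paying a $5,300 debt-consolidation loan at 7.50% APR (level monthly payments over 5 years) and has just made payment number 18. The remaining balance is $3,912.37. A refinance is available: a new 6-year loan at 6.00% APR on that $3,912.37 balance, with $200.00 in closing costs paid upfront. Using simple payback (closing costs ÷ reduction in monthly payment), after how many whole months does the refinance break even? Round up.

Current payment = 5,300 × 7.5%/12 / (1 − (1+0.0062500)^−60) = $106.20.
Refinanced payment = 3,912.37 × 0.0050000 / (1 − (1+0.0050000)^−72) = $64.84.
Monthly savings = $106.20 − $64.84 = $41.36.
Break-even = $200.00 / $41.36 = 4.84 → 5 months.

5 months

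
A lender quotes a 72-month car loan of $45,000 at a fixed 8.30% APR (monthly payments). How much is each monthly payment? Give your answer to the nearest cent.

$795.60

At 8.30% the monthly rate is 0.0069167, so the payment is 45,000 × 0.0069167 / (1 − 1.0069167^−72) = $795.60.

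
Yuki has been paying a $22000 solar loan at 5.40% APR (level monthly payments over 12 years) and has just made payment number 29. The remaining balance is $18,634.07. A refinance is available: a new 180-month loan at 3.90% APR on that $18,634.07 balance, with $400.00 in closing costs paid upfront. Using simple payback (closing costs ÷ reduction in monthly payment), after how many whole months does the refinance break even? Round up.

Current payment = 22,000 × 5.4%/12 / (1 − (1+0.0045000)^−144) = $207.92.
Refinanced payment = 18,634.07 × 0.0032500 / (1 − (1+0.0032500)^−180) = $136.90.
Monthly savings = $207.92 − $136.90 = $71.02.
Break-even = $400.00 / $71.02 = 5.63 → 6 months.

6 months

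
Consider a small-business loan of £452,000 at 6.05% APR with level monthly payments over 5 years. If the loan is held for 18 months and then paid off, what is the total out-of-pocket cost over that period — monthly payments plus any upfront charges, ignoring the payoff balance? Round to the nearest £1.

£157,481

At 6.05% the monthly rate is 0.0050417, so the payment is 452,000 × 0.0050417 / (1 − 1.0050417^−60) = £8,748.94.
Total outlay = 18 × £8,748.94 = £157,480.92.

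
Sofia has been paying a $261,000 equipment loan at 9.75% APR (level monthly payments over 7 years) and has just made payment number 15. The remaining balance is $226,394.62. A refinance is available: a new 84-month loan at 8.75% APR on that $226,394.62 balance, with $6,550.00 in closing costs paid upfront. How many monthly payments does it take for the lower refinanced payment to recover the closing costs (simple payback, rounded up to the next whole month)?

Current payment = 261,000 × 9.75%/12 / (1 − (1+0.0081250)^−84) = $4,299.27.
Refinanced payment = 226,394.62 × 0.0072917 / (1 − (1+0.0072917)^−84) = $3,613.82.
Monthly savings = $4,299.27 − $3,613.82 = $685.45.
Break-even = $6,550.00 / $685.45 = 9.56 → 10 months.

10 months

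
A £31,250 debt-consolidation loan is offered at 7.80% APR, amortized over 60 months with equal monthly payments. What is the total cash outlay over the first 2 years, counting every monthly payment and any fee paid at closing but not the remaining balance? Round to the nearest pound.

£15,136

At 7.80% the monthly rate is 0.0065000, so the payment is 31,250 × 0.0065000 / (1 − 1.0065000^−60) = £630.65.
Total outlay = 24 × £630.65 = £15,135.60.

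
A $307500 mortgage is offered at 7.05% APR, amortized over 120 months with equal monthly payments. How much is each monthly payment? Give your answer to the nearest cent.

$3,578.26

At 7.05% the monthly rate is 0.0058750, so the payment is 307,500 × 0.0058750 / (1 − 1.0058750^−120) = $3,578.26.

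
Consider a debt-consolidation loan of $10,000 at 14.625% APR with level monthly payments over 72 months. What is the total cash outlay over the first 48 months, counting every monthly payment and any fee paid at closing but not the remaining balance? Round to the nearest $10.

Monthly rate = 14.625%/12 = 0.0121875; payment = 10,000 × 0.0121875 / (1 − (1+0.0121875)^−72) = $209.42.
Total outlay = 48 × $209.42 = $10,052.16.

$10,050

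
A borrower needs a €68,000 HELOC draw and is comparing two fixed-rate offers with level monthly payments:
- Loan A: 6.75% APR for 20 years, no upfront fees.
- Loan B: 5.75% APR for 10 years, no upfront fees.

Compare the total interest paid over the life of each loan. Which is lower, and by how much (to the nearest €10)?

Loan B by €34,520

Loan A: at 6.75% the monthly rate is 0.0056250, so the payment is 68,000 × 0.0056250 / (1 − 1.0056250^−240) = €517.05.
Total interest on Loan A = 240 × €517.05 − €68,000 = €56,092.00.
Loan B: at 5.75% the monthly rate is 0.0047917, so the payment is 68,000 × 0.0047917 / (1 − 1.0047917^−120) = €746.43.
Total interest on Loan B = 120 × €746.43 − €68,000 = €21,571.60.
Loan B is lower by €34,520.40.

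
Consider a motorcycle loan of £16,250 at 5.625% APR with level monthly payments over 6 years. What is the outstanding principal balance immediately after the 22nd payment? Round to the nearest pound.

£11,851

With monthly rate i = 5.625%/12 = 0.0046875, the balance after k of n payments is P · [(1+i)^n − (1+i)^k] / [(1+i)^n − 1].
(1+0.0046875)^72 = 1.40033494 and (1+0.0046875)^22 = 1.10836289, so the balance is 16,250 × (1.40033494 − 1.10836289) / (1.40033494 − 1) = £11,851.44.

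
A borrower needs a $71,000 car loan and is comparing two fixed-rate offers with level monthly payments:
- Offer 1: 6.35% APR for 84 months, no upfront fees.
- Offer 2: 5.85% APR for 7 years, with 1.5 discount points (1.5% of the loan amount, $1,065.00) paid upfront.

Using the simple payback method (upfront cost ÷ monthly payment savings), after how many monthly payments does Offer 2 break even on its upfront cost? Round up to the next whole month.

Offer 1: at 6.35% the monthly rate is 0.0052917, so the payment is 71,000 × 0.0052917 / (1 − 1.0052917^−84) = $1,049.16.
Offer 2: monthly rate = 5.85%/12 = 0.0048750; payment = 71,000 × 0.0048750 / (1 − (1+0.0048750)^−84) = $1,032.11.
Monthly savings = $1,049.16 − $1,032.11 = $17.05.
Break-even = $1,065.00 / $17.05 = 62.46 → 63 months.

63 months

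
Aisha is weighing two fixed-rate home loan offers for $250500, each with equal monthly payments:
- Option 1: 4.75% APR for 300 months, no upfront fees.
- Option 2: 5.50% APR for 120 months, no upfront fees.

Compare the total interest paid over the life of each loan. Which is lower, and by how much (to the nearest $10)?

Option 1: monthly rate = 4.75%/12 = 0.0039583; payment = 250,500 × 0.0039583 / (1 − (1+0.0039583)^−300) = $1,428.14.
Total interest on Option 1 = 300 × $1,428.14 − $250,500 = $177,942.00.
Option 2: monthly rate = 5.5%/12 = 0.0045833; payment = 250,500 × 0.0045833 / (1 − (1+0.0045833)^−120) = $2,718.58.
Total interest on Option 2 = 120 × $2,718.58 − $250,500 = $75,729.60.
Option 2 is lower by $102,212.40.

Option 2 by $102,210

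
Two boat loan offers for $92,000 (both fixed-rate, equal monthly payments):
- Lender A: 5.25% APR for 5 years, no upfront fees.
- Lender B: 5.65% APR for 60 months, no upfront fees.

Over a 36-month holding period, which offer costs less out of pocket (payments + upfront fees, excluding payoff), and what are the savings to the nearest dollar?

Lender A: at 5.25% the monthly rate is 0.0043750, so the payment is 92,000 × 0.0043750 / (1 − 1.0043750^−60) = $1,746.71.
Lender B: monthly rate = 5.65%/12 = 0.0047083; payment = 92,000 × 0.0047083 / (1 − (1+0.0047083)^−60) = $1,763.68.
Over 36 months: Lender A costs 36 × $1,746.71 = $62,881.56; Lender B costs 36 × $1,763.68 = $63,492.48.
Lender A is cheaper by $63,492.48 − $62,881.56 = $610.92.

Lender A by $611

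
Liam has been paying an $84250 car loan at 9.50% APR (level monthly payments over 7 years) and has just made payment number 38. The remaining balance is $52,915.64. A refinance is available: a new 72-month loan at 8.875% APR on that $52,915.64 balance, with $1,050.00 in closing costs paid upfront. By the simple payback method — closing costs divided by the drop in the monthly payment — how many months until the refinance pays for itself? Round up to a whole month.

3 months

Current payment = 84,250 × 9.5%/12 / (1 − (1+0.0079167)^−84) = $1,376.98.
Refinanced payment = 52,915.64 × 0.0073958 / (1 − (1+0.0073958)^−72) = $950.55.
Monthly savings = $1,376.98 − $950.55 = $426.43.
Break-even = $1,050.00 / $426.43 = 2.46 → 3 months.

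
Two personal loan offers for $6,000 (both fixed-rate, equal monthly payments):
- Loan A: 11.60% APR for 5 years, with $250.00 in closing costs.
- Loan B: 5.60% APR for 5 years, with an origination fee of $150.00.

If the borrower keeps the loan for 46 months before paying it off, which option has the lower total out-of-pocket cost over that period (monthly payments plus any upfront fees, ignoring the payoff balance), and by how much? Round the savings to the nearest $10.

Loan A: monthly rate = 11.6%/12 = 0.0096667; payment = 6,000 × 0.0096667 / (1 − (1+0.0096667)^−60) = $132.26.
Loan B: monthly rate = 5.6%/12 = 0.0046667; payment = 6,000 × 0.0046667 / (1 − (1+0.0046667)^−60) = $114.88.
Over 46 months: Loan A costs 46 × $132.26 + $250.00 = $6,333.96; Loan B costs 46 × $114.88 + $150.00 = $5,434.48.
Loan B is cheaper by $6,333.96 − $5,434.48 = $899.48.

Loan B by $900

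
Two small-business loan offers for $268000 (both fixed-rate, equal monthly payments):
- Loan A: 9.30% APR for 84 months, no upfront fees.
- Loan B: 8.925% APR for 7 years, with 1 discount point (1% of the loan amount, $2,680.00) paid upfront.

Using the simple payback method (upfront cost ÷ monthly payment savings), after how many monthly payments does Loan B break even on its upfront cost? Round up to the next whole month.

Loan A: monthly rate = 9.3%/12 = 0.0077500; payment = 268,000 × 0.0077500 / (1 − (1+0.0077500)^−84) = $4,352.79.
Loan B: monthly rate = 8.925%/12 = 0.0074375; payment = 268,000 × 0.0074375 / (1 − (1+0.0074375)^−84) = $4,301.68.
Monthly savings = $4,352.79 − $4,301.68 = $51.11.
Break-even = $2,680.00 / $51.11 = 52.44 → 53 months.

53 months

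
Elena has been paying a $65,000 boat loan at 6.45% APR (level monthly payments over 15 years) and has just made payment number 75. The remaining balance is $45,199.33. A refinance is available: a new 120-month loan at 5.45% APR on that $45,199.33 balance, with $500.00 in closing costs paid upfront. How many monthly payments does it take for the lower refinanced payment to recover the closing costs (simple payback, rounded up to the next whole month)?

7 months

Current payment = 65,000 × 6.45%/12 / (1 − (1+0.0053750)^−180) = $564.43.
Refinanced payment = 45,199.33 × 0.0045417 / (1 − (1+0.0045417)^−120) = $489.41.
Monthly savings = $564.43 − $489.41 = $75.02.
Break-even = $500.00 / $75.02 = 6.66 → 7 months.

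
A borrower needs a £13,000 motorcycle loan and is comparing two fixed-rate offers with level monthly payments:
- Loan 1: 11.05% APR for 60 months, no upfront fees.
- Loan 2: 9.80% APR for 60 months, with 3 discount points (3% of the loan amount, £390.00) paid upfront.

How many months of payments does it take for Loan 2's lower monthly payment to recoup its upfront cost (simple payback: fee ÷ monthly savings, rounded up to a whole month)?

49 months

Loan 1: monthly rate = 11.05%/12 = 0.0092083; payment = 13,000 × 0.0092083 / (1 − (1+0.0092083)^−60) = £282.98.
Loan 2: monthly rate = 9.8%/12 = 0.0081667; payment = 13,000 × 0.0081667 / (1 − (1+0.0081667)^−60) = £274.93.
Monthly savings = £282.98 − £274.93 = £8.05.
Break-even = £390.00 / £8.05 = 48.45 → 49 months.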